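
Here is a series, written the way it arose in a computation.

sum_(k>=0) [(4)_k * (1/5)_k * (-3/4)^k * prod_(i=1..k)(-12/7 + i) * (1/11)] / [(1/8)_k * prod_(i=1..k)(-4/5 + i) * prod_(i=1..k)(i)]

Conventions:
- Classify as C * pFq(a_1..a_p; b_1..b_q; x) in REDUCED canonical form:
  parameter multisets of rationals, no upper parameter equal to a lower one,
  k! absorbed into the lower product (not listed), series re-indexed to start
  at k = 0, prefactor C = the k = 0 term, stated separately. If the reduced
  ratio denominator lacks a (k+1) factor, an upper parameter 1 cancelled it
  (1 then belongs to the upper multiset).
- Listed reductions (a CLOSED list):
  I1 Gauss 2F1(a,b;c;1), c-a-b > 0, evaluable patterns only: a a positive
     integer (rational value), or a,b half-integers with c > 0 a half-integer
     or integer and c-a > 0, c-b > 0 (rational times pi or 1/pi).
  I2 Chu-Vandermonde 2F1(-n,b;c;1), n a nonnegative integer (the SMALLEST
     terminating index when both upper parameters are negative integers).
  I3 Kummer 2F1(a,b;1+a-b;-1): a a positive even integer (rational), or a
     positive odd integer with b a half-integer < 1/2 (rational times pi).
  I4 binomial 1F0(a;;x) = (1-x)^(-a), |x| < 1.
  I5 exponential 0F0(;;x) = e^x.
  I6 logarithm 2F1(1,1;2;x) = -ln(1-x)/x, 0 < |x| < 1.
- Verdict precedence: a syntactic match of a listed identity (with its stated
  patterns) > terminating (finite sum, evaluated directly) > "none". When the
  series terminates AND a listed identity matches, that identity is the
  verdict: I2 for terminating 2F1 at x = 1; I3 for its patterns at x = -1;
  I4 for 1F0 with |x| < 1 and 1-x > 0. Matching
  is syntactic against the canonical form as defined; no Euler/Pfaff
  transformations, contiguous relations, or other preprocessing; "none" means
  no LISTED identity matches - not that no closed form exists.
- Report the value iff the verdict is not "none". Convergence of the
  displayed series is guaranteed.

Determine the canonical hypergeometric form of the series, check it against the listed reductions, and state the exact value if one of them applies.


Canonical form: C = 1/11 times 2F1 with upper {-5/7, 4}, lower {1/8}, x = -3/4. Verdict: none - this 2F1 at x = -3/4 matches no listed pattern, and upper {-5/7, 4} holds no stopper.

Structural cue: from the first term 1/11: the product of the first k integers (C = 1/11, x = -3/4) is k!.
Adjacent-term ratio: r(k) = (-3/4) * (k-5/7) (k+4) / [(k+1/8) (k+1)] - rational in k, leading ratio (-3/4); with t_0 = 1/11, classification follows.


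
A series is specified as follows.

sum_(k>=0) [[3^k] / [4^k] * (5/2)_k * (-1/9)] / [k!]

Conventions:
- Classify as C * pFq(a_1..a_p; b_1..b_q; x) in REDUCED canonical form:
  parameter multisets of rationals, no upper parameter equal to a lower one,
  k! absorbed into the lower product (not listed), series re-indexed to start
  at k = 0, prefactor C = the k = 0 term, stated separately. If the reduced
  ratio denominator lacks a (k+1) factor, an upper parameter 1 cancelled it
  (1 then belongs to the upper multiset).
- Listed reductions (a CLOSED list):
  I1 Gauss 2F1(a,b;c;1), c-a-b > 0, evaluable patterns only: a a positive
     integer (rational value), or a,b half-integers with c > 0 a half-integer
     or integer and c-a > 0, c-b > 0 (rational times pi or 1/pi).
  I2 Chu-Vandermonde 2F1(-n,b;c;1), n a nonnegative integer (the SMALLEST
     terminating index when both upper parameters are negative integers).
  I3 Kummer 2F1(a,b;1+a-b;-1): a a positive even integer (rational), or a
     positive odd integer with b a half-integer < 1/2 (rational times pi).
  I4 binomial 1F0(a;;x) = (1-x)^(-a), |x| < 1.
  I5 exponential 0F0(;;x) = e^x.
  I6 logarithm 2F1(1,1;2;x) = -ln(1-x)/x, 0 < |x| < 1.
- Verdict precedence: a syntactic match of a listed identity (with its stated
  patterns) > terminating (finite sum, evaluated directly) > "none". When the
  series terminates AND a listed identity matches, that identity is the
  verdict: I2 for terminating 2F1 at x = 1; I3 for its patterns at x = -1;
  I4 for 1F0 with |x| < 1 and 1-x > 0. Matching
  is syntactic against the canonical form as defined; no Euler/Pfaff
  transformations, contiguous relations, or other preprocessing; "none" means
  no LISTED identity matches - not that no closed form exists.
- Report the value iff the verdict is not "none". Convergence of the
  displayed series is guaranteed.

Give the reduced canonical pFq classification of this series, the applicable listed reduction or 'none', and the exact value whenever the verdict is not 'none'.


Reduced: x = 3/4, 1F0, upper = {5/2}, lower = {-}, C = -1/9. Verdict (x = 3/4): the I4 binomial reduction applies (the 1F0 binomial series: exponent -5/2, x = 3/4). Exact value: (-1/9) * (1/4)^(-5/2).

Key observation: t_0 = -1/9 here, and the two geometric factors (C = -1/9, x = 3/4) combine into one argument.
Ratio: r(k) = (3/4) * (k+5/2) / [(k+1)] - poly over poly, x = (3/4) from leading terms; C = -1/9 at k = 0.


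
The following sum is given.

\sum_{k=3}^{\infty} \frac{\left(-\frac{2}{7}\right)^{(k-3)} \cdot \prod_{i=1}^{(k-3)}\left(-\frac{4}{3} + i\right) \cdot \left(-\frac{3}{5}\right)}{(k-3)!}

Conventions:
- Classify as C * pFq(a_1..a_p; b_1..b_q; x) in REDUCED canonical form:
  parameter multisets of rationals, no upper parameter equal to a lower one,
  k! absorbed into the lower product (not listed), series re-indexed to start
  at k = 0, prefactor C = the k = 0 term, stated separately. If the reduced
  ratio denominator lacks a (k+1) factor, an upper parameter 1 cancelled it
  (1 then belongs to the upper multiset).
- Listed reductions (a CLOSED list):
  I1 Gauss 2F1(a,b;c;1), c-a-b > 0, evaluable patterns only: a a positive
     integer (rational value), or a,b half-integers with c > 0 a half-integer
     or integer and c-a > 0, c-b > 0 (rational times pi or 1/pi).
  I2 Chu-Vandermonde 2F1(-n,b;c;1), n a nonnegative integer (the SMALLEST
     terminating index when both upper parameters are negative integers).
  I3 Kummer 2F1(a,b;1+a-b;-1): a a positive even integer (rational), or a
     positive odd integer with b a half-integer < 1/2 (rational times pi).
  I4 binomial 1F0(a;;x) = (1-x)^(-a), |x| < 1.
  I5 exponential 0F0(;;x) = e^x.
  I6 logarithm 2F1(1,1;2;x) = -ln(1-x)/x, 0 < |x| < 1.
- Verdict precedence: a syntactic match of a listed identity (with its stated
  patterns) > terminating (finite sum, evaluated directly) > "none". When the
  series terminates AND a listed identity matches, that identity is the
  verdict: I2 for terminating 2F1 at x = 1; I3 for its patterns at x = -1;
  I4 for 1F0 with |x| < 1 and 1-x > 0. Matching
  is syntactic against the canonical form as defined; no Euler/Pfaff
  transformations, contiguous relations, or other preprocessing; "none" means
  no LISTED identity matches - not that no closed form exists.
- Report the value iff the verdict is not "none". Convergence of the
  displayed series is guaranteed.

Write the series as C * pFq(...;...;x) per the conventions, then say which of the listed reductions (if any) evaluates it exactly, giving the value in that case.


Reduced: x = -\frac{2}{7}, 1F0, upper = {-\frac{1}{3}}, lower = {-}, C = -\frac{3}{5}. Verdict (x = -\frac{2}{7}): the binomial series (I4) applies (the 1F0 binomial series: exponent 1/3, x = -\frac{2}{7}). Sum: \left(-\frac{3}{5}\right) \cdot \left(\frac{9}{7}\right)^{\frac{1}{3}}.

First insight: with t_0 = -\frac{3}{5}, the running product (C = -3/5) telescopes to a rising factorial.
Adjacent-term ratio: r(k) = -\frac{2}{7} * (k-\frac{1}{3}) / [(k+1)] - rational; roots negated = parameters, x = -\frac{2}{7}, C = -\frac{3}{5}.


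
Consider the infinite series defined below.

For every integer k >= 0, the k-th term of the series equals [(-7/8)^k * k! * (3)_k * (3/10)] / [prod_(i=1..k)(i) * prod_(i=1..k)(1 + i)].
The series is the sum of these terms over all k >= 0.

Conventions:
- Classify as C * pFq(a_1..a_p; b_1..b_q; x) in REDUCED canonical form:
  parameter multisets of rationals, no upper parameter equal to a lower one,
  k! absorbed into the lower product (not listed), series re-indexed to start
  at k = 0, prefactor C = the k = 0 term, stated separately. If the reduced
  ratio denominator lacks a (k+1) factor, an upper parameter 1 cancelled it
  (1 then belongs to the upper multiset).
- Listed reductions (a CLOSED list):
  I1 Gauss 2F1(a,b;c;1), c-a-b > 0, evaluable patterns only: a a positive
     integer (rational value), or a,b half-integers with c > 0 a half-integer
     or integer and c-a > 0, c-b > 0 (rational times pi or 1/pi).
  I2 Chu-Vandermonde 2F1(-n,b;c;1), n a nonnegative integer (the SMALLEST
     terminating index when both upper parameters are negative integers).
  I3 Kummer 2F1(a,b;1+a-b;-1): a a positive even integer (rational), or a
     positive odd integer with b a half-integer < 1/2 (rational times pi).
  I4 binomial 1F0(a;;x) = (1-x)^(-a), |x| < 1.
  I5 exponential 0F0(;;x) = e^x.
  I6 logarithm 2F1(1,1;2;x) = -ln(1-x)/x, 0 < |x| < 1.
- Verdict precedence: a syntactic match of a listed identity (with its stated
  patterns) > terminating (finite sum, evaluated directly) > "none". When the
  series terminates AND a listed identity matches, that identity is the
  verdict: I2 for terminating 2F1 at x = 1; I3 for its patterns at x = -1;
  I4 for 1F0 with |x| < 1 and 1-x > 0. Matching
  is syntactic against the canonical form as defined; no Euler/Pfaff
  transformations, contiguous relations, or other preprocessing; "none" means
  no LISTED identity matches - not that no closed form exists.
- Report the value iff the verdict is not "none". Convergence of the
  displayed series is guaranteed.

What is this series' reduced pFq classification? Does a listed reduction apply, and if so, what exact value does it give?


Canonical form: C = 3/10 times 2F1 with upper {1, 3}, lower {2}, x = -7/8. Verdict: none. A 2F1 with upper {1, 3} fits none of I1-I6 at x = -7/8; the sum runs forever.

Key step: from the first term 3/10: the factorial ratio (C = 3/10) (k+a-1)!/(a-1)! is a rising factorial (a)_k.
Adjacent-term ratio: r(k) = (-7/8) * (k+1) (k+3) / [(k+2) (k+1)] ; factor over Q: parameters, x = (-7/8), and C = 3/10.


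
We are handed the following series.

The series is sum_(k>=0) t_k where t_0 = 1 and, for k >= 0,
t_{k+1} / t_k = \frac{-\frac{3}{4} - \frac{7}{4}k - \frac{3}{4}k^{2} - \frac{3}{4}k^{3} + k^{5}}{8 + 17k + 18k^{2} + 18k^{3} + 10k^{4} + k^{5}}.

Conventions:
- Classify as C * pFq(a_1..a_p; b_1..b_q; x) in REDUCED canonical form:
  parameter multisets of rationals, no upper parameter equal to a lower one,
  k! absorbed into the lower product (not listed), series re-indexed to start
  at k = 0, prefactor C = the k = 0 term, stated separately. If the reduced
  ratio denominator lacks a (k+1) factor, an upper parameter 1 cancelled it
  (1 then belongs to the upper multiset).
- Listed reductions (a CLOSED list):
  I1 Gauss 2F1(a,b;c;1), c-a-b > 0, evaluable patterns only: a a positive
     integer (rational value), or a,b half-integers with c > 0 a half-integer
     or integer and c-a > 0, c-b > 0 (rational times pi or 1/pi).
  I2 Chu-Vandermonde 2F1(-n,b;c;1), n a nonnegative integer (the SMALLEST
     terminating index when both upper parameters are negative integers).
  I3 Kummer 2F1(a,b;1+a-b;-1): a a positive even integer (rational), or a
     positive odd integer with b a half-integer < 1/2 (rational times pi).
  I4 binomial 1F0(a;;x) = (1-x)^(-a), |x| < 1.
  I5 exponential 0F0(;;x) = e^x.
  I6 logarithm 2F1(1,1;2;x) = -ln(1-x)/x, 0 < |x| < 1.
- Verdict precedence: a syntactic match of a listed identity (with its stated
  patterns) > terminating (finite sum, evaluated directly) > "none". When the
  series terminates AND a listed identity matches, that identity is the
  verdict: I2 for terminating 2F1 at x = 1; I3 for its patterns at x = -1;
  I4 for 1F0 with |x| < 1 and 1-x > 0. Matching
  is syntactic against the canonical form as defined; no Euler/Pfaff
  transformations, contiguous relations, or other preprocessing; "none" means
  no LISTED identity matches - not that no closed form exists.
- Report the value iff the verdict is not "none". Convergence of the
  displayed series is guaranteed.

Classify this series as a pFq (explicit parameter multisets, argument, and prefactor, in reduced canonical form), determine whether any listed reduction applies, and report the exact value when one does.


Classification (C = 1): 2F1 with upper {-\frac{3}{2}, \frac{1}{2}}, lower {8}, argument x = 1. Verdict at x = 1: Gauss (I1, half-integer pattern) matches (x = 1; upper {-\frac{3}{2}, \frac{1}{2}} half-integers, c = 8 in the evaluable pattern). Value: \frac{134217728}{46930455} / \pi.

Key step: t_0 = 1 here, and the parameter 1 appears in both the upper and lower lists and cancels (alongside the other common factor).
Consecutive-term ratio: r(k) = 1 * (k-\frac{3}{2}) (k+\frac{1}{2}) / [(k+8) (k+1)] ; factor over Q: parameters, x = 1, and C = 1.


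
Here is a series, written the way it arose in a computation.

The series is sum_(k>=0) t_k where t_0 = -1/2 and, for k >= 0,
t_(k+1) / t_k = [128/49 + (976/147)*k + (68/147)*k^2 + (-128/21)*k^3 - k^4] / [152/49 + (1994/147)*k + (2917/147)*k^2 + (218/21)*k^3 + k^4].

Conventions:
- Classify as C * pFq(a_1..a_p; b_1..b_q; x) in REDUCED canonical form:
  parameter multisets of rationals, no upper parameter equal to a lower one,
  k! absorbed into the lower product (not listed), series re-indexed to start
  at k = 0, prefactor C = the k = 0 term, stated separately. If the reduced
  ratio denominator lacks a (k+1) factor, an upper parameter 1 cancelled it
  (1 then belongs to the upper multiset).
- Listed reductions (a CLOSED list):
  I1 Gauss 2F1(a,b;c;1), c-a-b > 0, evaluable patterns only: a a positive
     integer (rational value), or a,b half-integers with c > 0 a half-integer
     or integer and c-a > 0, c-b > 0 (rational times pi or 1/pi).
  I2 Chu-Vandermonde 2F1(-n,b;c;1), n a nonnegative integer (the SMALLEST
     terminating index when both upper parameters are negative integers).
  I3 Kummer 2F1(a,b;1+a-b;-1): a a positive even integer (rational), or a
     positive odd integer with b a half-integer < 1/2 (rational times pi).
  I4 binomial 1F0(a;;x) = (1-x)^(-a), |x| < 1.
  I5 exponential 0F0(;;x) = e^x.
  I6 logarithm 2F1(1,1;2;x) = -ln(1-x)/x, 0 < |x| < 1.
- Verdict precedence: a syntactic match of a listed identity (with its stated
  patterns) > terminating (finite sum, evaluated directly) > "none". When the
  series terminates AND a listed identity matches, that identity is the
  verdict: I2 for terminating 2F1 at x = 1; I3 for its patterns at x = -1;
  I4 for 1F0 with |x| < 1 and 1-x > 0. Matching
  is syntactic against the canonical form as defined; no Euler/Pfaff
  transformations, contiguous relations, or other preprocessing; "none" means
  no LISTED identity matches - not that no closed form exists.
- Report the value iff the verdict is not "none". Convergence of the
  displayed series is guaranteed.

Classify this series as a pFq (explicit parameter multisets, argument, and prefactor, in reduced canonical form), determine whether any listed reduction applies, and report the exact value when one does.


Key observation: with t_0 = -1/2, the parameter 4/7 appears in both the upper and lower lists and cancels (alongside the other common factor).
Step ratio: r(k) = (-1) * (k-8/7) (k+6) / [(k+57/7) (k+1)] - rational in k. x = (-1); t_0 = -1/2; negate the roots.

This is -1/2 * 2F1(-8/7, 6; 57/7; -1) in reduced canonical form. Verdict: Kummer's theorem (I3) fires (x = -1; c = 57/7 equals 1+a-b for upper {-8/7, 6}: listed pattern). Value: -645/686.


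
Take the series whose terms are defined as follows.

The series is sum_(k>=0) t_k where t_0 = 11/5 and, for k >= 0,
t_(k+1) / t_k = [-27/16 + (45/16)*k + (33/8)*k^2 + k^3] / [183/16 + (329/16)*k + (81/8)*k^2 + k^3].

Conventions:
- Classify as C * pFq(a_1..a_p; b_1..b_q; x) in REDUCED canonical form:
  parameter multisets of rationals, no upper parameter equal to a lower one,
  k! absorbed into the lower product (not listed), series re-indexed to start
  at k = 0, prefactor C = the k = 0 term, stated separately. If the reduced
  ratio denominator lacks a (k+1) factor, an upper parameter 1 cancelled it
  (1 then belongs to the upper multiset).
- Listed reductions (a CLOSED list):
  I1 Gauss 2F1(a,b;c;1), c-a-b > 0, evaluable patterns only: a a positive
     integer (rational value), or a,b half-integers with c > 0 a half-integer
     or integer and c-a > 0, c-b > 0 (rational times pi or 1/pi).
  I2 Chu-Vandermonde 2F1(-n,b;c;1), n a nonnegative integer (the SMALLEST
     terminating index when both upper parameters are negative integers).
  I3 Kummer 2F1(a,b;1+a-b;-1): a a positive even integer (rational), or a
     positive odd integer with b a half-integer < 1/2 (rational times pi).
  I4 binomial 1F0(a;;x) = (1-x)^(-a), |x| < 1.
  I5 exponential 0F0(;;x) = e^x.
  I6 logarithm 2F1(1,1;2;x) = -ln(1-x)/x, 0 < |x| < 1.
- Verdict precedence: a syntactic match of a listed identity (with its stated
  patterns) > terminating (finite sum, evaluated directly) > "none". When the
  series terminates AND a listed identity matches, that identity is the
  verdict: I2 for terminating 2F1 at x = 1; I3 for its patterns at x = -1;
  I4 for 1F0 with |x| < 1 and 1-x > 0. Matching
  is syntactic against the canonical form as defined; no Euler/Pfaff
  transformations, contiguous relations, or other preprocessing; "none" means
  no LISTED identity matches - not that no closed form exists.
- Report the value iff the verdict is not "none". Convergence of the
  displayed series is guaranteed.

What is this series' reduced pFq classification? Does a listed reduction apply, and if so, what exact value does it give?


Key step: from the first term 11/5: the ratio is unreduced: k + 3/2 divides both sides (C = 11/5).
Step ratio: r(k) = 1 * (k-3/8) (k+3) / [(k+61/8) (k+1)] ; factor over Q: parameters, x = 1, and C = 11/5.

x = 1 here; the reduced form reads 2F1, upper {-3/8, 3}, lower {61/8}, C = 11/5. Verdict (x = 1): Gauss's theorem (I1) applies (x = 1: the Gamma ratio telescopes since c-a-b = 5 > 0 and a = 3 in Z>0). Exact value: 64713/35840.


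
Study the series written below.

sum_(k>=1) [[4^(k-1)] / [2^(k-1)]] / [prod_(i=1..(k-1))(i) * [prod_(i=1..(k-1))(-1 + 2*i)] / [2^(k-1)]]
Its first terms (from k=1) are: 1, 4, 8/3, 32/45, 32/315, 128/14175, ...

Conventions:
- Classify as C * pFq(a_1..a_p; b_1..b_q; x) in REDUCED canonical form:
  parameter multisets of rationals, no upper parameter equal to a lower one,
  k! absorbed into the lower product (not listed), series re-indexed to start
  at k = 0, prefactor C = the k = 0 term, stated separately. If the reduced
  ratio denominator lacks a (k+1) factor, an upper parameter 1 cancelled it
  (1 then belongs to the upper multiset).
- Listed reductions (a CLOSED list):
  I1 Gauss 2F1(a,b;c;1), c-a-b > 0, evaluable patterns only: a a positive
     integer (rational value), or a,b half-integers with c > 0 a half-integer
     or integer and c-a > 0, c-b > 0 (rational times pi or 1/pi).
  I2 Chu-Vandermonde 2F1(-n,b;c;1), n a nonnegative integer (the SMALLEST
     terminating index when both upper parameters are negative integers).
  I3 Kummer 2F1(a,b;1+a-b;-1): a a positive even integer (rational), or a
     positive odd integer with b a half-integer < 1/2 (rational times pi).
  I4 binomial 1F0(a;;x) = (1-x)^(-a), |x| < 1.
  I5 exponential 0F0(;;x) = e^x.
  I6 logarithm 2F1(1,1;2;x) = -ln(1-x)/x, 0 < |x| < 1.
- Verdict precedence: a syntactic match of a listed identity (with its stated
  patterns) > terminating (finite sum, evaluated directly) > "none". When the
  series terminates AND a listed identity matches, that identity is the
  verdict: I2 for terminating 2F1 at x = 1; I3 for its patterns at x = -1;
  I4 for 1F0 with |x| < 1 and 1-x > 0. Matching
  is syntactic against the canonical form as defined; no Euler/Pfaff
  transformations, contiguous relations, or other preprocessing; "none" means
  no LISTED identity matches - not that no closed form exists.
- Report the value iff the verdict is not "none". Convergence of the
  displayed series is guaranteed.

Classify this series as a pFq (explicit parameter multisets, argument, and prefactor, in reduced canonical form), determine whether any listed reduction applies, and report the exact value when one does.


At argument 2: a 0F1 with upper {-}, lower {1/2}, scaled by C = 1. Verdict: none - at argument 2 the multisets {-} ; {1/2} match no listed identity.

Structural cue: x = 2 and the two k-th powers (prefactor 1) combine into one argument.
Adjacent-term ratio: r(k) = 2 * 1 / [(k+1/2) (k+1)] - poly over poly, x = 2 from leading terms; C = 1 at k = 0.


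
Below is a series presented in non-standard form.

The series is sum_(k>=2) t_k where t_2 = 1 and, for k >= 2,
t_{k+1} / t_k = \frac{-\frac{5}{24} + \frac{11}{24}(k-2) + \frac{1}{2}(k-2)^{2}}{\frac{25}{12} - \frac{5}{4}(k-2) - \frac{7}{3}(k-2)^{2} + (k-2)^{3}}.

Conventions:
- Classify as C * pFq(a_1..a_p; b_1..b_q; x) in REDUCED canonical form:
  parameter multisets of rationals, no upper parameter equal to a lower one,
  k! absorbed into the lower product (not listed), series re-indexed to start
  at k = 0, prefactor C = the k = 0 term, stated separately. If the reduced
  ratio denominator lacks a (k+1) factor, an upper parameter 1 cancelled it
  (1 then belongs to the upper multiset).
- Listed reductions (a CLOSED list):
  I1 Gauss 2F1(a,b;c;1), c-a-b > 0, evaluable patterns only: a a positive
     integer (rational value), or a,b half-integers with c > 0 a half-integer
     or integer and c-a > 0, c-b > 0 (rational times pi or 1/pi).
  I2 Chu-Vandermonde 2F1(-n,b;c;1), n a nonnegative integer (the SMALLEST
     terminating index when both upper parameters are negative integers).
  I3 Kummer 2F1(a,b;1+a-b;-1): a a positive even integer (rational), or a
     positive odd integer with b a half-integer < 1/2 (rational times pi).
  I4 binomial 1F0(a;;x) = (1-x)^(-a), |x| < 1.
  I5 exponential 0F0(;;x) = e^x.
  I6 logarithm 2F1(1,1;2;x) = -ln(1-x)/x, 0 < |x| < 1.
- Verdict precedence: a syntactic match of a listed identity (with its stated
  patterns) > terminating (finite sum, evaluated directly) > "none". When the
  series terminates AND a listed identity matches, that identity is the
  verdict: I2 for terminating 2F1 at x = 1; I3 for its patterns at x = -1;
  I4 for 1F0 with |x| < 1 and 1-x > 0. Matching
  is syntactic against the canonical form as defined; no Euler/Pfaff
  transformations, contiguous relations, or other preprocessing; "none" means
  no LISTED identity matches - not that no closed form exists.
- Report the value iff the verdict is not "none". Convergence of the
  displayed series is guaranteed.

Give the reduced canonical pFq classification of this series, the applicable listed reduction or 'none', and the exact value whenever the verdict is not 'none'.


Canonical form: C = 1 times 2F2 with upper {-\frac{1}{3}, \frac{5}{4}}, lower {-\frac{5}{2}, -\frac{5}{6}}, x = \frac{1}{2}. Verdict: none - this 2F2 at x = \frac{1}{2} matches no listed pattern, and upper {-\frac{1}{3}, \frac{5}{4}} holds no stopper.

Key step: from the first term 1: the expanded ratio factors over Q; C = 1, x = 1/2, roots give parameters.
Adjacent-term ratio: r(k) = \frac{1}{2} * (k-\frac{1}{3}) (k+\frac{5}{4}) / [(k-\frac{5}{2}) (k-\frac{5}{6}) (k+1)] - rational; roots negated = parameters, x = \frac{1}{2}, C = 1.


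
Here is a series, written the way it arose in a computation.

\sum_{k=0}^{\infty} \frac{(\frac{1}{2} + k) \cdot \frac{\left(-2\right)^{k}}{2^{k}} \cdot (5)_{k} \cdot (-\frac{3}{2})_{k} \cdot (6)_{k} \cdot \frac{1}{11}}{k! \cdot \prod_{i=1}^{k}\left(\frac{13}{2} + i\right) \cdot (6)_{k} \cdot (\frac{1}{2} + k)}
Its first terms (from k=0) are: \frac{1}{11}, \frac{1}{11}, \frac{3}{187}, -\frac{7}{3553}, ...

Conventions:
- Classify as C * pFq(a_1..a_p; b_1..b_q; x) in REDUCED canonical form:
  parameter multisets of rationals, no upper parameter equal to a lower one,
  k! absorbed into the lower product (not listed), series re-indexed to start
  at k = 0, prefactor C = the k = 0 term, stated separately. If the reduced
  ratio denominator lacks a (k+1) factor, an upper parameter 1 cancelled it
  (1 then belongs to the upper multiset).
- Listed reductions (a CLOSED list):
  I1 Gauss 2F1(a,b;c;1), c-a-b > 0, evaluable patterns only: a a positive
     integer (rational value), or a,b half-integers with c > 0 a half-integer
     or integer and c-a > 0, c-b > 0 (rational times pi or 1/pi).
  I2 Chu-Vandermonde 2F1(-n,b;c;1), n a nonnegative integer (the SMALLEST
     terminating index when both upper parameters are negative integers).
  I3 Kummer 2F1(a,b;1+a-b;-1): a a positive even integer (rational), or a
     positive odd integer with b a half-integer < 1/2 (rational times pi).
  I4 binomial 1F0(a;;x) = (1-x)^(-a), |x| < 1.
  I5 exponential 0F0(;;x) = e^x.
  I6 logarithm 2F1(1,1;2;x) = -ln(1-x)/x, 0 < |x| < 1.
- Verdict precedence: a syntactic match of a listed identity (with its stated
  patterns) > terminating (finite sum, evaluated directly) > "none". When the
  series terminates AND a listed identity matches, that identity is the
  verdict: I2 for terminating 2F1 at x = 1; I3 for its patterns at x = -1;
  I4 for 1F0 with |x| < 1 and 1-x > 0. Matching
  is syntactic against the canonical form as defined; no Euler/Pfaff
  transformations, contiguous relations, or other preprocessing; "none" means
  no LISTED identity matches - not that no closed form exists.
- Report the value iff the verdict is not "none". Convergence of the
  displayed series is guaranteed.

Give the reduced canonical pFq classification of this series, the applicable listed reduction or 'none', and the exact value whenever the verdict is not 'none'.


This is \frac{1}{11} * 2F1(-\frac{3}{2}, 5; \frac{15}{2}; -1) in reduced canonical form. Verdict: this is Kummer's theorem (I3) (x = -1; c = \frac{15}{2} equals 1+a-b for upper {-\frac{3}{2}, 5}: listed pattern). Hence: \frac{4095}{65536} \cdot \pi.

The tell: x = -1 and the two k-th powers (prefactor 1/11) combine into one argument.
Term ratio: r(k) = -1 * (k-\frac{3}{2}) (k+5) / [(k+\frac{15}{2}) (k+1)] - poly over poly, x = -1 from leading terms; C = \frac{1}{11} at k = 0.


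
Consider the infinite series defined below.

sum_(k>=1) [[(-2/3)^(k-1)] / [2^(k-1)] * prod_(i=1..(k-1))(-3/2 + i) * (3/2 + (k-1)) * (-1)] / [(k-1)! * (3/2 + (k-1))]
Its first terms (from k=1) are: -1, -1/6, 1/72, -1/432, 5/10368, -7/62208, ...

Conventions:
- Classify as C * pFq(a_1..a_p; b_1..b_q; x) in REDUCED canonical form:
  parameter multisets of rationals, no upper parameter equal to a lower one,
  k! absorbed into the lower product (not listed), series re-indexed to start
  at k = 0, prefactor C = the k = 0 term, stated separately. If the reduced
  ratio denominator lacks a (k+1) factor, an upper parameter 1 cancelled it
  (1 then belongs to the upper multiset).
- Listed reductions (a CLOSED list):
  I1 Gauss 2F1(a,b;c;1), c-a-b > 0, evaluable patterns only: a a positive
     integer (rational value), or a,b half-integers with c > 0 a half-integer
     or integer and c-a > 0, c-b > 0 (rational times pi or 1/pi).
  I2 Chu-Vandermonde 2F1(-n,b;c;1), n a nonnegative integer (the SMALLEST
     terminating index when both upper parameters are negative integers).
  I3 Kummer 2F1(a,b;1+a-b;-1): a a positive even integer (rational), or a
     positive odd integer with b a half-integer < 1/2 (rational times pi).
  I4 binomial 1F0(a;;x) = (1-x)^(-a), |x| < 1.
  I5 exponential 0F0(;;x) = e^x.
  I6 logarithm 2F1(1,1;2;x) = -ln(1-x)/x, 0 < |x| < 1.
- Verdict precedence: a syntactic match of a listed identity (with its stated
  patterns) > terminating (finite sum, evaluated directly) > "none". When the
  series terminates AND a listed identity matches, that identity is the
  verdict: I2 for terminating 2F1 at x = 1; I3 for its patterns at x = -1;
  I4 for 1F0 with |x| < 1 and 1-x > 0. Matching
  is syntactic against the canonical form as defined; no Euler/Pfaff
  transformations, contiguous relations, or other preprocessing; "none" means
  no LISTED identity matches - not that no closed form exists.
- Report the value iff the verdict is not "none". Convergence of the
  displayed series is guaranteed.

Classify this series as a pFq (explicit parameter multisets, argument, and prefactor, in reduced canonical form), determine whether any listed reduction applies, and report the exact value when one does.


With C = -1: the canonical form is 1F0(-1/2; -; -1/3). Verdict: the I4 binomial reduction applies (the 1F0 binomial series: exponent 1/2, x = -1/3). Value: (-1) * (4/3)^(1/2).

Key observation: t_0 being -1, the two k-th powers (C = -1) combine into one argument.
Consecutive-term ratio: r(k) = (-1/3) * (k-1/2) / [(k+1)] - poly over poly, x = (-1/3) from leading terms; C = -1 at k = 0.


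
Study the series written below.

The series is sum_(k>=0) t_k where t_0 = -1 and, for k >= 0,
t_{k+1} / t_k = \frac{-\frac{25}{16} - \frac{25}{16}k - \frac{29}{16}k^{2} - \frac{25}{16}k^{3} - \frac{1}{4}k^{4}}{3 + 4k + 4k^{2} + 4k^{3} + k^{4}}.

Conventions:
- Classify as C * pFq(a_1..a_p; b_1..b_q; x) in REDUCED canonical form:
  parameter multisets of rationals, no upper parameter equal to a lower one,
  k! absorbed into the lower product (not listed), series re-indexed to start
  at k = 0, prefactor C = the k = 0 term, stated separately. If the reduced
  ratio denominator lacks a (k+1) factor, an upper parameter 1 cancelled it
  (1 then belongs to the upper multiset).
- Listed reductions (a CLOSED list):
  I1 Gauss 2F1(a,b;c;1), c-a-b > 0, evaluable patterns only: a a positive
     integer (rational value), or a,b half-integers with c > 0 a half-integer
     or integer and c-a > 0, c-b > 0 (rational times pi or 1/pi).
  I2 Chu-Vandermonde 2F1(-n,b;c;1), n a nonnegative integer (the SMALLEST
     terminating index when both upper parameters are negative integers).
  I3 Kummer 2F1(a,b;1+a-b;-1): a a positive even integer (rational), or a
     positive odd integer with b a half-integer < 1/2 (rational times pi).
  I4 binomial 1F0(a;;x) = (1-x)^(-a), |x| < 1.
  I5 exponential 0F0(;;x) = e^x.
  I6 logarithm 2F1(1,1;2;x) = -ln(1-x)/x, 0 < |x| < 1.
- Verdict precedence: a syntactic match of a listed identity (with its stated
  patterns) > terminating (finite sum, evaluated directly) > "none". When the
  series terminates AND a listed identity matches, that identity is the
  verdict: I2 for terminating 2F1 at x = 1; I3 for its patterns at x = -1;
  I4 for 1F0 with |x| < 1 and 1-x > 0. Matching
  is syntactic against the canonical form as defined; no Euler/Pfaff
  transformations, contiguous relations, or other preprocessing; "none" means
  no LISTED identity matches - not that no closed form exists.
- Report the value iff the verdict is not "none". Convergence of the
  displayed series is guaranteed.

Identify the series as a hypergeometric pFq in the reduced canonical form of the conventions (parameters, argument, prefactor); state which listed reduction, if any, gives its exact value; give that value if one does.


Canonical form: C = -1 times 2F1 with upper {\frac{5}{4}, 5}, lower {3}, x = -\frac{1}{4}. Verdict: none. Every listed pattern misses the 2F1 form at -\frac{1}{4}, upper {\frac{5}{4}, 5}.

The tell: t_0 = -1 here, and roots of the ratio polynomials (prefactor -1) are the negated parameters.
Term ratio: r(k) = -\frac{1}{4} * (k+\frac{5}{4}) (k+5) / [(k+3) (k+1)] - rational; roots negated = parameters, x = -\frac{1}{4}, C = -1.


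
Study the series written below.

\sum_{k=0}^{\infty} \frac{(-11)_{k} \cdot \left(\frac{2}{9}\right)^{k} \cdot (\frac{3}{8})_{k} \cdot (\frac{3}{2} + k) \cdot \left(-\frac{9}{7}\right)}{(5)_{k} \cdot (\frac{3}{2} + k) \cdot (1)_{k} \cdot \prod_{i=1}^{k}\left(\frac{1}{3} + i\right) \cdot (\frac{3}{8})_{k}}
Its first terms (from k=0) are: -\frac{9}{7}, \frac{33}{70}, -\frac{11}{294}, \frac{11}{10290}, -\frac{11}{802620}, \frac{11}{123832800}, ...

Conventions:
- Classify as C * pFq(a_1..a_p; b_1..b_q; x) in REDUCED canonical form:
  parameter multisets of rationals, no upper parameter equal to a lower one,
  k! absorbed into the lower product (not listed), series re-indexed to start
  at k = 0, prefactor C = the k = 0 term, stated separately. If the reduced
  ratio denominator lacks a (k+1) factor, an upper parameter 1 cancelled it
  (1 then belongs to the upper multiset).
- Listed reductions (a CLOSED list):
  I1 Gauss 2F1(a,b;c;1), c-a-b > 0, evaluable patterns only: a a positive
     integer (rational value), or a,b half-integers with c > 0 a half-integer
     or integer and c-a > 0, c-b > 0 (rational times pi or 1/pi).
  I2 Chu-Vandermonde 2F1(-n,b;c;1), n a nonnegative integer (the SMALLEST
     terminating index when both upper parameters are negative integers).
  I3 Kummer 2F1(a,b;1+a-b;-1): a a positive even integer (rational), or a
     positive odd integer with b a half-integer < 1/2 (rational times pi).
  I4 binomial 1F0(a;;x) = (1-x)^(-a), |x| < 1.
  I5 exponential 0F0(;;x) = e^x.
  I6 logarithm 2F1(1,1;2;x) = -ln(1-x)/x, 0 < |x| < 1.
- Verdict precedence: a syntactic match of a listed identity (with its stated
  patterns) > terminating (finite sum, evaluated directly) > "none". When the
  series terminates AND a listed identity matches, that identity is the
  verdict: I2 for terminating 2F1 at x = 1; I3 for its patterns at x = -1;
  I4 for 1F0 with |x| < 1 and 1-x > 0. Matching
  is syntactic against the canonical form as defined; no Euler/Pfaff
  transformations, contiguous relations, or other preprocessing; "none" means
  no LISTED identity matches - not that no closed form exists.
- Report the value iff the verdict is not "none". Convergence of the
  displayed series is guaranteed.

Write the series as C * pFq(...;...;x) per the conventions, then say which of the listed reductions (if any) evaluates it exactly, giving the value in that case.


Key step: t_0 being -\frac{9}{7}, the factor k + 3/2 cancels (top and bottom), leaving prefactor -9/7.
Adjacent-term ratio: r(k) = \frac{2}{9} * (k-11) / [(k+\frac{4}{3}) (k+5) (k+1)] - rational in k. x = \frac{2}{9}; t_0 = -\frac{9}{7}; negate the roots.

Canonical form: C = -\frac{9}{7} times 1F2 with upper {-11}, lower {\frac{4}{3}, 5}, x = \frac{2}{9}. Verdict: terminating at k = 11: the factor (-11)_k kills every later term; summing the 12 survivors is exact. Hence: -\frac{8000820264097420858240277}{9405589244308269012000000}.


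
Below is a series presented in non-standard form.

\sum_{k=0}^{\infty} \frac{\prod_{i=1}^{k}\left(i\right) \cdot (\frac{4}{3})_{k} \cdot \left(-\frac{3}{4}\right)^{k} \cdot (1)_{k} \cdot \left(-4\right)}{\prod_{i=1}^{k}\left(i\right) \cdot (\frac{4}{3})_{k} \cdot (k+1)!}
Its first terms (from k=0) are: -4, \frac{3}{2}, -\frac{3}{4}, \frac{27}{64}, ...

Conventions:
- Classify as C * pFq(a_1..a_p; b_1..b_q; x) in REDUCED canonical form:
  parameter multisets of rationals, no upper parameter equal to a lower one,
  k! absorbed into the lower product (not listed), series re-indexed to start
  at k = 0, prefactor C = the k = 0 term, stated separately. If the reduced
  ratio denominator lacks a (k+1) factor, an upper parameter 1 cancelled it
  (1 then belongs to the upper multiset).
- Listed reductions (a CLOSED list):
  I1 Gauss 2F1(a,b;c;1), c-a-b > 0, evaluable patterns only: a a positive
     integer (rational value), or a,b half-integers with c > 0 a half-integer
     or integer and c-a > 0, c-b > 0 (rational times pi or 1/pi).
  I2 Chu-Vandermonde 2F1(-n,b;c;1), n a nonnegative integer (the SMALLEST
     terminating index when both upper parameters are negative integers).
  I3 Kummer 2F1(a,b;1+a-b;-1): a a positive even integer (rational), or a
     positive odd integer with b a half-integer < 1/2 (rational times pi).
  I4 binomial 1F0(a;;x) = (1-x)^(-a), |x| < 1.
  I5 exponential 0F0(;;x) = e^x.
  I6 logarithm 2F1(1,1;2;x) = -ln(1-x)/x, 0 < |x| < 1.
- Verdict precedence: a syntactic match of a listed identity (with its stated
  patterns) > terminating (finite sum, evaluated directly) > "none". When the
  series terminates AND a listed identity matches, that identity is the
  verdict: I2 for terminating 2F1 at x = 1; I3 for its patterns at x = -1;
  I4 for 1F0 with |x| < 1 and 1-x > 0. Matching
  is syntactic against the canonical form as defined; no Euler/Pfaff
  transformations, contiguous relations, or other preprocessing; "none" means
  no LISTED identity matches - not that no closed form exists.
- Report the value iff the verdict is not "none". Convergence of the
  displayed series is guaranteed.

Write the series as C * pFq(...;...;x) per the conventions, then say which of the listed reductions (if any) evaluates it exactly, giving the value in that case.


Prefactor -4, argument -\frac{3}{4}: 2F1 with upper {1, 1} over lower {2}. Verdict: the logarithmic series (I6) applies (the logarithm: parameters (1,1;2), x = -\frac{3}{4}). Value: \left(-\frac{16}{3}\right) \cdot \ln\left(\frac{7}{4}\right).

Key observation: from the first term -4: the running product (C = -4) telescopes to a rising factorial.
Consecutive-term ratio: r(k) = -\frac{3}{4} * (k+1) (k+1) / [(k+2) (k+1)] - rational in k. x = -\frac{3}{4}; t_0 = -4; negate the roots.


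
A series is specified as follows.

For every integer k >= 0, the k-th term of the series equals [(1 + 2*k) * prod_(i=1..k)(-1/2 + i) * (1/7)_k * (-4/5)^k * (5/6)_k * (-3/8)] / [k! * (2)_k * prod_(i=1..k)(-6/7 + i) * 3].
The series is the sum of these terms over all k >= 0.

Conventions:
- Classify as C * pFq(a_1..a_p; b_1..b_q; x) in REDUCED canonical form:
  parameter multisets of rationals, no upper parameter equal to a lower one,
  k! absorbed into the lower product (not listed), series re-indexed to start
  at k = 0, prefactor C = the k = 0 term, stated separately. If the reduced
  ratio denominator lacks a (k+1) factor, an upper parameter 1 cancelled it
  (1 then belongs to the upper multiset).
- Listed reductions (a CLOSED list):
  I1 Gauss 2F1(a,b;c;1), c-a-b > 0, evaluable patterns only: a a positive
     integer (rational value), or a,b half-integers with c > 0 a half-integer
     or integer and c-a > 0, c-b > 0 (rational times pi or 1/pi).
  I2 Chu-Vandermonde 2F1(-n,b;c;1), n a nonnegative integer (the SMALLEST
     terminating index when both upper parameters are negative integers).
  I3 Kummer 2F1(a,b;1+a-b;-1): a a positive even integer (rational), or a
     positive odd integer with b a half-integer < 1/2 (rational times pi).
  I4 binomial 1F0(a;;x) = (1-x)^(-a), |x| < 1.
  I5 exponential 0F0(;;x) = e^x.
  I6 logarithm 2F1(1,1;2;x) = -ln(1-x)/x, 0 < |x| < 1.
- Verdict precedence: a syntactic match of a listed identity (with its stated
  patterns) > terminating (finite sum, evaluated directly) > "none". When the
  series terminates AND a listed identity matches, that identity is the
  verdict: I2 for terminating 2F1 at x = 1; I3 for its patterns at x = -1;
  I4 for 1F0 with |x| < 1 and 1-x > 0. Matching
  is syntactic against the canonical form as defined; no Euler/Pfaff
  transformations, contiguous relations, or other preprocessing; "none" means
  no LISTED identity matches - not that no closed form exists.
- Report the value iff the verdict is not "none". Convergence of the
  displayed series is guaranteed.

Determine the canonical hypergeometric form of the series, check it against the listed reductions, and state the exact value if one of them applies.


x = -4/5 here; the reduced form reads 2F1, upper {5/6, 3/2}, lower {2}, C = -1/8. Verdict: none. A 2F1 with upper {5/6, 3/2} fits none of I1-I6 at x = -4/5; the sum runs forever.

The tell: with t_0 = -1/8, the (2k+1) factor (C = -1/8, x = -4/5) shifts (1/2)_k to (3/2)_k.
Consecutive-term ratio: r(k) = (-4/5) * (k+5/6) (k+3/2) / [(k+2) (k+1)] - rational in k, leading ratio (-4/5); with t_0 = -1/8, classification follows.


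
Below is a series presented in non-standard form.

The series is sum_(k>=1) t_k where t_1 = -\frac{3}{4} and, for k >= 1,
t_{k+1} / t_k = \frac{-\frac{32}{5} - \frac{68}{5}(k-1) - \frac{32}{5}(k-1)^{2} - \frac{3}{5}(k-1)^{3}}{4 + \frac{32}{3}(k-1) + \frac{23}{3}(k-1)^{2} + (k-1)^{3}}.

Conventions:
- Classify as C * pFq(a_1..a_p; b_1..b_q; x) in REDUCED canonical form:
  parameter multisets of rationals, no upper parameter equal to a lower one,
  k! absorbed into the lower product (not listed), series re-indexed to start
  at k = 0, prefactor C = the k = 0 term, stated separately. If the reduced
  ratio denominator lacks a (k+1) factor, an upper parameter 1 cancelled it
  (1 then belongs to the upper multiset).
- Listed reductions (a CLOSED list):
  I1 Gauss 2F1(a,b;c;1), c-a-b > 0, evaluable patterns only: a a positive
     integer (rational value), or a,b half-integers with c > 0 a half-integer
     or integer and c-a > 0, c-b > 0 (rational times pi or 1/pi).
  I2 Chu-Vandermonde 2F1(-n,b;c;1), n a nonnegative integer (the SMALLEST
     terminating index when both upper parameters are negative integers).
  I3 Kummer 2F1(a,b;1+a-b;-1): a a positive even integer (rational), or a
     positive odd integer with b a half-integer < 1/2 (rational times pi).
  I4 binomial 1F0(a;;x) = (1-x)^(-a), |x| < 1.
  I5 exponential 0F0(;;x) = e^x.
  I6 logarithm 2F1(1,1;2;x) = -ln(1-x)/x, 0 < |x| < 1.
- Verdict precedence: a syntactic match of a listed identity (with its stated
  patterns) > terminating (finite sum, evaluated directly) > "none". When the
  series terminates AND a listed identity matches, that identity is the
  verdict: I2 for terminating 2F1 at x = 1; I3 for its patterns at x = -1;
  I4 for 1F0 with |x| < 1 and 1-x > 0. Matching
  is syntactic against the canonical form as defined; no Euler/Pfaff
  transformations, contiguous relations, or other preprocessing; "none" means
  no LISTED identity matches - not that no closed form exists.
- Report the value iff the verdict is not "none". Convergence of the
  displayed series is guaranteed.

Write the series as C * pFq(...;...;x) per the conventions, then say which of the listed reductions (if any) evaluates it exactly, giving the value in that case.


First insight: x = -\frac{3}{5} and the ratio is unreduced: k + 2/3 divides both sides (prefactor -3/4).
Step ratio: r(k) = -\frac{3}{5} * (k+2) (k+8) / [(k+6) (k+1)] - rational; roots negated = parameters, x = -\frac{3}{5}, C = -\frac{3}{4}.

Canonical form: C = -\frac{3}{4} times 2F1 with upper {2, 8}, lower {6}, x = -\frac{3}{5}. Verdict: none - this 2F1 at x = -\frac{3}{5} matches no listed pattern, and upper {2, 8} holds no stopper.
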